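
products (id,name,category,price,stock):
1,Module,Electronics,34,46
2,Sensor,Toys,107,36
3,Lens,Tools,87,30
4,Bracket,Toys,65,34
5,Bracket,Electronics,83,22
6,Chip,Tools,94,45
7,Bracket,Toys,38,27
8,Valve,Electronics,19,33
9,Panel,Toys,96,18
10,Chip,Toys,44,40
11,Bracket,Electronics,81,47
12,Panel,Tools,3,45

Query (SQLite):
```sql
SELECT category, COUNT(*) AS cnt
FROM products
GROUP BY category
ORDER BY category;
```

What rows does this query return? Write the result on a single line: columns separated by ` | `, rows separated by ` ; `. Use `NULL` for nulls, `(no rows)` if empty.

Partition products by category; compute COUNT(*) within each group.
  Electronics: ids {1, 5, 8, 11} → COUNT(*)=4
  Tools: ids {3, 6, 12} → COUNT(*)=3
  Toys: ids {2, 4, 7, 9, 10} → COUNT(*)=5

Electronics | 4 ; Tools | 3 ; Toys | 5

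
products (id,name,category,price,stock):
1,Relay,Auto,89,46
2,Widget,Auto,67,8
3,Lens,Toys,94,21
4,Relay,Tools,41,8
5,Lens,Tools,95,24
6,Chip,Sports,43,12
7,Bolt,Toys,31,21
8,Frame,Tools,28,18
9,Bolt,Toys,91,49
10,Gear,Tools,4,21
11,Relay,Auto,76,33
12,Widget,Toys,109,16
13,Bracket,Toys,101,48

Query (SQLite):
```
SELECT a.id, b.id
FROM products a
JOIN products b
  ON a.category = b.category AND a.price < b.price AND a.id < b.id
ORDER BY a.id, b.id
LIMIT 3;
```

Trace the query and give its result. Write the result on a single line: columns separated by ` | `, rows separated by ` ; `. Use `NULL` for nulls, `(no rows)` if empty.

Pairs (a,b) with same category, a.price < b.price, a.id < b.id.
category groups: Auto:{1,2,11} Sports:{6} Tools:{4,5,8,10} Toys:{3,7,9,12,13}
Ordered by (a.id, b.id); first 3.

2 | 11 ; 3 | 12 ; 3 | 13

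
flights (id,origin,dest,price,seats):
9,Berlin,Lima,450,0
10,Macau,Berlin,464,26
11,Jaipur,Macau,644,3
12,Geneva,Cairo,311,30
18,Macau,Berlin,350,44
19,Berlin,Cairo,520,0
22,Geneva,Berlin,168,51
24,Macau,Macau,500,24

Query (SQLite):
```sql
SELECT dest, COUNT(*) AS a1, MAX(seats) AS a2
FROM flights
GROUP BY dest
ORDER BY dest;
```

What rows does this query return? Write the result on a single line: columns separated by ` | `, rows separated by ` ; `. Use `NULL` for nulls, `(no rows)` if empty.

Group flights by dest.
Per group compute: COUNT(*), MAX(seats).
  Berlin: ids {10, 18, 22} → COUNT(*)=3, MAX(seats)=51
  Cairo: ids {12, 19} → COUNT(*)=2, MAX(seats)=30
  Lima: ids {9} → COUNT(*)=1, MAX(seats)=0
  Macau: ids {11, 24} → COUNT(*)=2, MAX(seats)=24

Berlin | 3 | 51 ; Cairo | 2 | 30 ; Lima | 1 | 0 ; Macau | 2 | 24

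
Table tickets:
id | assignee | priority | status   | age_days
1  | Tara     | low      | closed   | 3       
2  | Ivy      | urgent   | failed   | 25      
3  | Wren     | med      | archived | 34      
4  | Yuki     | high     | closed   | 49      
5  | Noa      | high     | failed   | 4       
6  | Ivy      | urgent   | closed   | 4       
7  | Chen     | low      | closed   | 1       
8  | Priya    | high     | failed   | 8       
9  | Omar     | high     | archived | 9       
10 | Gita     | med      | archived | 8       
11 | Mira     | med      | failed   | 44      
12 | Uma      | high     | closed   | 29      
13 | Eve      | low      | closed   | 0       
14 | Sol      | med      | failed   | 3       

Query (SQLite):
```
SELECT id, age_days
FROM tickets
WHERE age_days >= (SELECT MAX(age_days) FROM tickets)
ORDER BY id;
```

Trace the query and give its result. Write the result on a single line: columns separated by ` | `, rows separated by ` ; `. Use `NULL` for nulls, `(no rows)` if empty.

4 | 49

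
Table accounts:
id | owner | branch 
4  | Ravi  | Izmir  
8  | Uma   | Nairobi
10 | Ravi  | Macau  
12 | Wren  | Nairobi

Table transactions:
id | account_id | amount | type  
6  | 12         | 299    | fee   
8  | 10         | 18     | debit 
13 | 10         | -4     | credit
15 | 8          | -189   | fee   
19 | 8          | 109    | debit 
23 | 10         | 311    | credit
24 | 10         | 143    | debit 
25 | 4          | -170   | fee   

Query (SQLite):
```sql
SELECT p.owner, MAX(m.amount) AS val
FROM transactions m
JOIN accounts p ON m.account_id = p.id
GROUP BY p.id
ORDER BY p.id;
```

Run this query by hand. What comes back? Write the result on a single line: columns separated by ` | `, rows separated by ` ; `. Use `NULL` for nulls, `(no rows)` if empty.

Ravi | -170 ; Uma | 109 ; Ravi | 311 ; Wren | 299

Join each transactions row to its accounts via account_id.
Group joined rows by accounts.id; compute MAX(m.amount) per group.
  4: ids {25} → MAX(m.amount)=-170
  8: ids {15, 19} → MAX(m.amount)=109
  10: ids {8, 13, 23, 24} → MAX(m.amount)=311
  12: ids {6} → MAX(m.amount)=299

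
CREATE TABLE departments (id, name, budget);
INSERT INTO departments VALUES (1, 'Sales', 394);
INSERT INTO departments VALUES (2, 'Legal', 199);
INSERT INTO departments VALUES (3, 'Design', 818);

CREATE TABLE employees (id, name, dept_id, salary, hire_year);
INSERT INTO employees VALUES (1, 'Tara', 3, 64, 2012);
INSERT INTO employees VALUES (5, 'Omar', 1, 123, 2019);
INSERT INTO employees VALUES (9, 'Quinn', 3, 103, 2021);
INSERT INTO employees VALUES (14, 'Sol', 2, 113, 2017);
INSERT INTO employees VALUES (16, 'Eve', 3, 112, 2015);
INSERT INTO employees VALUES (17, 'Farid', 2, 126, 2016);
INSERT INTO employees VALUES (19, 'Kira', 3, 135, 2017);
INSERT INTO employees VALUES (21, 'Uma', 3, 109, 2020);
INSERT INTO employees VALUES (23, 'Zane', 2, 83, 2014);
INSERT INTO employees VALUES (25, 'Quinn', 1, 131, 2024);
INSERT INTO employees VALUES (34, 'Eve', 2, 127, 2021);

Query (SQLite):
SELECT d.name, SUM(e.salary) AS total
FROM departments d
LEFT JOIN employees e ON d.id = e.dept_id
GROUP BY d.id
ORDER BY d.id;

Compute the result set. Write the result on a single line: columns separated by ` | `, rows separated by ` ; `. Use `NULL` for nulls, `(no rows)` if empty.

Sales | 254 ; Legal | 449 ; Design | 523

LEFT JOIN keeps every departments row; unmatched ones get NULL for employees columns.
Group by departments.id and compute SUM(e.salary). SUM over an all-NULL group is NULL.
  1: ids {5, 25} → SUM(e.salary)=254
  2: ids {14, 17, 23, 34} → SUM(e.salary)=449
  3: ids {1, 9, 16, 19, 21} → SUM(e.salary)=523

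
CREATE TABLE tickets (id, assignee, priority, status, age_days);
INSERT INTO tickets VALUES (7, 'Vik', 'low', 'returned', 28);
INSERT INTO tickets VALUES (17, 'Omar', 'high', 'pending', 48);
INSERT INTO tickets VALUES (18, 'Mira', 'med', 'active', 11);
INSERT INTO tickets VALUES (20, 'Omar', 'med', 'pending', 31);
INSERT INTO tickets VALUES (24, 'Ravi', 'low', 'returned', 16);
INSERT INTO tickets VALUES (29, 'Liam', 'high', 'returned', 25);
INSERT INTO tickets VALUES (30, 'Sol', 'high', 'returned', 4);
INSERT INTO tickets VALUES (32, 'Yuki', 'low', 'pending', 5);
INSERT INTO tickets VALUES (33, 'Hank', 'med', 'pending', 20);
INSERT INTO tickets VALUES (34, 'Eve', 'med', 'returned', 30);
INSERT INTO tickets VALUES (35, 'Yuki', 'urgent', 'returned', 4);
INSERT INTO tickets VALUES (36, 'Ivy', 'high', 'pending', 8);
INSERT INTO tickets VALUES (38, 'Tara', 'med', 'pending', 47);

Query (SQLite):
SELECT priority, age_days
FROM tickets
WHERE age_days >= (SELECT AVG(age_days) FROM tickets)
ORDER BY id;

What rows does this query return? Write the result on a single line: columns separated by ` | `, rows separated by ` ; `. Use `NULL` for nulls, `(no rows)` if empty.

low | 28 ; high | 48 ; med | 31 ; high | 25 ; med | 30 ; med | 47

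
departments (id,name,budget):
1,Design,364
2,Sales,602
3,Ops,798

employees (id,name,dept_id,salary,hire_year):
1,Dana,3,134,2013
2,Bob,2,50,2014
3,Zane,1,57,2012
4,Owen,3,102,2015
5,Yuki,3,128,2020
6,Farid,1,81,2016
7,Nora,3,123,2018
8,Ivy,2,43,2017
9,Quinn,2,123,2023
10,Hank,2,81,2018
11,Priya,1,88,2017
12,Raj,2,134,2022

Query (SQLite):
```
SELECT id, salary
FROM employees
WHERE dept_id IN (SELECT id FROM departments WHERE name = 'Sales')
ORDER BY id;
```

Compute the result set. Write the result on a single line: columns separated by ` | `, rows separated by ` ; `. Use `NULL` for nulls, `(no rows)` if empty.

2 | 50 ; 8 | 43 ; 9 | 123 ; 10 | 81 ; 12 | 134

Inner query: departments.id where name = 'Sales'.
Outer: keep employees rows whose dept_id is in that set.
Inner query → {2}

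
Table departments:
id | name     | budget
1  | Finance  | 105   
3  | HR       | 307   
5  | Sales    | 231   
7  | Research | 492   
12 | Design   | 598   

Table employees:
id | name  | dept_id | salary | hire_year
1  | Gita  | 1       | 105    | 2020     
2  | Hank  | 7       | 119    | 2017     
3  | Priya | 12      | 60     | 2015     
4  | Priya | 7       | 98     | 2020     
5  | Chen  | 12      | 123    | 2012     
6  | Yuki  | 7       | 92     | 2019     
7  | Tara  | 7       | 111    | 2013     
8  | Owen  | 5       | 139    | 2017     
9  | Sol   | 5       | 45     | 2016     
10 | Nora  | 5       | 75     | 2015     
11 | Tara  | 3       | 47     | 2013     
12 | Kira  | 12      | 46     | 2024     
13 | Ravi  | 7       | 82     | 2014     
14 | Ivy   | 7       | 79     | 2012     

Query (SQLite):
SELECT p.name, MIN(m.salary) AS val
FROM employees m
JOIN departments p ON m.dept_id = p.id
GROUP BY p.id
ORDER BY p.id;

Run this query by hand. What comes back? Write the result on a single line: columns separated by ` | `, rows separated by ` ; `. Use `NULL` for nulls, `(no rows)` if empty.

Join each employees row to its departments via dept_id.
Group joined rows by departments.id; compute MIN(m.salary) per group.
  1: ids {1} → MIN(m.salary)=105
  3: ids {11} → MIN(m.salary)=47
  5: ids {8, 9, 10} → MIN(m.salary)=45
  7: ids {2, 4, 6, 7, 13, 14} → MIN(m.salary)=79
  12: ids {3, 5, 12} → MIN(m.salary)=46

Finance | 105 ; HR | 47 ; Sales | 45 ; Research | 79 ; Design | 46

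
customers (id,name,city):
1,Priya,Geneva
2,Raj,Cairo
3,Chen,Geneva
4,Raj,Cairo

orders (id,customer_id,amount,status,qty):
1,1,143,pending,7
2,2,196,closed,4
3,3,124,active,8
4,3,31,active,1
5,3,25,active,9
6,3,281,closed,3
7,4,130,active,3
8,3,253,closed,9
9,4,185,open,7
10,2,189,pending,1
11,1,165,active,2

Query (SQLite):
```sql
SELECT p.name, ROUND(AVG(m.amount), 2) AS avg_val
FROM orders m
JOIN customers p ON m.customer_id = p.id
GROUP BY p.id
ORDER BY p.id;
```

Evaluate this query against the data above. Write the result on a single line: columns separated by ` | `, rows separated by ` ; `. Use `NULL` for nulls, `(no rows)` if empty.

Join each orders row to its customers via customer_id.
Group joined rows by customers.id; compute ROUND(AVG(m.amount), 2) per group.
  1: ids {1, 11} → ROUND(AVG(m.amount), 2)=154
  2: ids {2, 10} → ROUND(AVG(m.amount), 2)=192.5
  3: ids {3, 4, 5, 6, 8} → ROUND(AVG(m.amount), 2)=142.8
  4: ids {7, 9} → ROUND(AVG(m.amount), 2)=157.5

Priya | 154 ; Raj | 192.5 ; Chen | 142.8 ; Raj | 157.5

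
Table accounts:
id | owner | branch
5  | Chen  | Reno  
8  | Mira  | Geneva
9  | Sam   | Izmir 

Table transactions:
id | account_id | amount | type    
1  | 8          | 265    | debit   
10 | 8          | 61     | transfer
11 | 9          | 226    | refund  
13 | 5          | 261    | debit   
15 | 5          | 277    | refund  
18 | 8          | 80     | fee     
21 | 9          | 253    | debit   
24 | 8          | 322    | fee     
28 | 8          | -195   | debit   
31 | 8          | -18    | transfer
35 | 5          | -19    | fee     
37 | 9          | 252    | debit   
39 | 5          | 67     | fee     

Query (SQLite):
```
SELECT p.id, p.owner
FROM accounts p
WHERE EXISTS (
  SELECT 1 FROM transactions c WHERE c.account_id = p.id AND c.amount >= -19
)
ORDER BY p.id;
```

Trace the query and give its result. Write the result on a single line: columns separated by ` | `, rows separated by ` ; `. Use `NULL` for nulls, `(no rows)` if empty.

5 | Chen ; 8 | Mira ; 9 | Sam

For each accounts row, check whether any transactions with matching account_id has amount >= -19.
Keep rows where that is true.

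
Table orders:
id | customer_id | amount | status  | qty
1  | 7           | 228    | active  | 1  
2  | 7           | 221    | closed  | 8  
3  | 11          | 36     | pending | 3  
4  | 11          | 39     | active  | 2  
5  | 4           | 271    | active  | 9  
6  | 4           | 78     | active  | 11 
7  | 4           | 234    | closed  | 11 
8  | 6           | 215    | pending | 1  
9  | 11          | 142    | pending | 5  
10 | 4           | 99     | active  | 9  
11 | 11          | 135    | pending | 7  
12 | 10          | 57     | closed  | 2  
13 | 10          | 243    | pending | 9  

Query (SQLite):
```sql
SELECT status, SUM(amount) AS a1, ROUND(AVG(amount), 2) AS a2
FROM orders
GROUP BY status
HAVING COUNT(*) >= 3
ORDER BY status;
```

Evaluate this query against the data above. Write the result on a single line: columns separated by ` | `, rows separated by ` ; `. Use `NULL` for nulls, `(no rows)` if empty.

active | 715 | 143 ; closed | 512 | 170.67 ; pending | 771 | 154.2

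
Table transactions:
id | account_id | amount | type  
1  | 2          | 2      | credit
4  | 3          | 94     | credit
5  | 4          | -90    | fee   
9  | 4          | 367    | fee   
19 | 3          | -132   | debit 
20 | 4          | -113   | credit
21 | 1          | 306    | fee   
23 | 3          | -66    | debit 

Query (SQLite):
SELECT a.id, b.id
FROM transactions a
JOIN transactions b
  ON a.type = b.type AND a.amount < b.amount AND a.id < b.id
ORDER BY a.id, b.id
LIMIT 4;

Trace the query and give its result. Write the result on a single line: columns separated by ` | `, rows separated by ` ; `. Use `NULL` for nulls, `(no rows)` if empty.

Pairs (a,b) with same type, a.amount < b.amount, a.id < b.id.
type groups: credit:{1,4,20} debit:{19,23} fee:{5,9,21}
Ordered by (a.id, b.id); first 4.

1 | 4 ; 5 | 9 ; 5 | 21 ; 19 | 23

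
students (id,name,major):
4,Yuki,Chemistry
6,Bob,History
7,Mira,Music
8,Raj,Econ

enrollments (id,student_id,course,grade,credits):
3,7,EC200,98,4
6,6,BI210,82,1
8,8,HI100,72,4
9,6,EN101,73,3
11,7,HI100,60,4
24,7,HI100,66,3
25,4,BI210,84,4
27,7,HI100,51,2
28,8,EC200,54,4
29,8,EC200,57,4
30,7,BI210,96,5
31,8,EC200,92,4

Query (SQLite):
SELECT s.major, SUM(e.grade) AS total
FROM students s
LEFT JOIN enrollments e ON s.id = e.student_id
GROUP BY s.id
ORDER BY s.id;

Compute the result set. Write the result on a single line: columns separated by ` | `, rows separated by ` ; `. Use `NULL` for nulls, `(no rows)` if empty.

LEFT JOIN keeps every students row; unmatched ones get NULL for enrollments columns.
Group by students.id and compute SUM(e.grade). SUM over an all-NULL group is NULL.
  4: ids {25} → SUM(e.grade)=84
  6: ids {6, 9} → SUM(e.grade)=155
  7: ids {3, 11, 24, 27, 30} → SUM(e.grade)=371
  8: ids {8, 28, 29, 31} → SUM(e.grade)=275

Chemistry | 84 ; History | 155 ; Music | 371 ; Econ | 275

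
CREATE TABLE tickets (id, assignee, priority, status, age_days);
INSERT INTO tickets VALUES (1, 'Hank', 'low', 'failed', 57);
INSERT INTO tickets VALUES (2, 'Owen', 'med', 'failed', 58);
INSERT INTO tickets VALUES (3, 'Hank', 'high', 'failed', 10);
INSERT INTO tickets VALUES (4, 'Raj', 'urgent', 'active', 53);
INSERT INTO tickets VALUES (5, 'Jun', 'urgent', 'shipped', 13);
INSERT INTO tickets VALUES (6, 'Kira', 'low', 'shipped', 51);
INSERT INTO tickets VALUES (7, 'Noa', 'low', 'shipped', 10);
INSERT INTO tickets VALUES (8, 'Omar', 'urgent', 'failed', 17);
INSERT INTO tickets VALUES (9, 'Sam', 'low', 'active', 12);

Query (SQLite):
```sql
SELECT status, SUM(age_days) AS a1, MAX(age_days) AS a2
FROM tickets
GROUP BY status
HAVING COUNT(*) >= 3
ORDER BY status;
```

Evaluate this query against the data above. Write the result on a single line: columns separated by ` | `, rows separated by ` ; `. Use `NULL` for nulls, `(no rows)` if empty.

failed | 142 | 58 ; shipped | 74 | 51

Group tickets by status.
Per group compute: SUM(age_days), MAX(age_days).
HAVING: drop groups with fewer than 3 rows.
  active: ids {4, 9} → SUM(age_days)=65, MAX(age_days)=53
  failed: ids {1, 2, 3, 8} → SUM(age_days)=142, MAX(age_days)=58
  shipped: ids {5, 6, 7} → SUM(age_days)=74, MAX(age_days)=51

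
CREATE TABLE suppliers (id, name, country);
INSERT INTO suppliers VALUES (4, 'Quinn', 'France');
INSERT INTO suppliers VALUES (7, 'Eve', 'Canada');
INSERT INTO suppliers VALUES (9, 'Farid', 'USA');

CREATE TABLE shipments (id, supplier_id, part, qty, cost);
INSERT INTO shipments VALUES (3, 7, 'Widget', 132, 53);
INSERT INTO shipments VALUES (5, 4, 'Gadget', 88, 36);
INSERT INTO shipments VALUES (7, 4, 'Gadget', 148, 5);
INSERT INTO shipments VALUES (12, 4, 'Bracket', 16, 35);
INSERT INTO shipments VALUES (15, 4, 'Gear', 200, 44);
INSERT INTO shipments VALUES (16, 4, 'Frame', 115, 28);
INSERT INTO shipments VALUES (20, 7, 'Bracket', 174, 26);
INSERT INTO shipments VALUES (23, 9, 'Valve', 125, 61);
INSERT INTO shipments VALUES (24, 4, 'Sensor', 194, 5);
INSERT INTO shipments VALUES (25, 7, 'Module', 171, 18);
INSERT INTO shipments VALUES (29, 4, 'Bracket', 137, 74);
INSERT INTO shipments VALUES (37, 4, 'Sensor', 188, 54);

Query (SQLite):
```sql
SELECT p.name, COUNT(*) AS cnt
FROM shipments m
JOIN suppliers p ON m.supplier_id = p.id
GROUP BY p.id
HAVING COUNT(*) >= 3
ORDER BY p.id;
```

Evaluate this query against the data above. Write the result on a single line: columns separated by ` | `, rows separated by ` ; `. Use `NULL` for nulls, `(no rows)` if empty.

Join each shipments row to its suppliers via supplier_id.
Group joined rows by suppliers.id; compute COUNT(*) per group.
HAVING: keep groups with count ≥ 3.
  4: ids {5, 7, 12, 15, 16, 24, 29, 37} → COUNT(*)=8
  7: ids {3, 20, 25} → COUNT(*)=3
  9: ids {23} → COUNT(*)=1

Quinn | 8 ; Eve | 3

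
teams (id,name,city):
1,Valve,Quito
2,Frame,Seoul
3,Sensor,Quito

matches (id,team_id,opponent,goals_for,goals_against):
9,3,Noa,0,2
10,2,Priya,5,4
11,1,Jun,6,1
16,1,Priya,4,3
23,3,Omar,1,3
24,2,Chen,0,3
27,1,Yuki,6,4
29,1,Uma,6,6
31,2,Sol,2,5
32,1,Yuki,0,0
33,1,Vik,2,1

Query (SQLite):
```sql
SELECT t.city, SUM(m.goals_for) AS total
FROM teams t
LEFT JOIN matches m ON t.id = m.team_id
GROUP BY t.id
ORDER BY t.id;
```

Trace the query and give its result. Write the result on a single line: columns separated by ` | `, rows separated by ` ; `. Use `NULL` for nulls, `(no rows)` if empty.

LEFT JOIN keeps every teams row; unmatched ones get NULL for matches columns.
Group by teams.id and compute SUM(m.goals_for). SUM over an all-NULL group is NULL.
  1: ids {11, 16, 27, 29, 32, 33} → SUM(m.goals_for)=24
  2: ids {10, 24, 31} → SUM(m.goals_for)=7
  3: ids {9, 23} → SUM(m.goals_for)=1

Quito | 24 ; Seoul | 7 ; Quito | 1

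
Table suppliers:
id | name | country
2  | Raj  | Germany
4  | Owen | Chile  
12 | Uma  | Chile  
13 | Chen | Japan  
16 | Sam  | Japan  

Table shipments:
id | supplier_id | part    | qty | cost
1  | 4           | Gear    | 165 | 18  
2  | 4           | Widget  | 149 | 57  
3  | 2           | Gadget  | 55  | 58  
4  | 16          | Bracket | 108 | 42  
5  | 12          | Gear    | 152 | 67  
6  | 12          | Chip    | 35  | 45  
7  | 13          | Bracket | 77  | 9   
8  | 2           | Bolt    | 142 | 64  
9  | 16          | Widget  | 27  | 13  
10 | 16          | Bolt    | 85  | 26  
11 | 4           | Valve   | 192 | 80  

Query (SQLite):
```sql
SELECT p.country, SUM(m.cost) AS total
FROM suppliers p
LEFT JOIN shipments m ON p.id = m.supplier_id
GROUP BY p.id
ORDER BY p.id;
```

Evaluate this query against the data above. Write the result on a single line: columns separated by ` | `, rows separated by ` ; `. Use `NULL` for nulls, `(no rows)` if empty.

LEFT JOIN keeps every suppliers row; unmatched ones get NULL for shipments columns.
Group by suppliers.id and compute SUM(m.cost). SUM over an all-NULL group is NULL.
  2: ids {3, 8} → SUM(m.cost)=122
  4: ids {1, 2, 11} → SUM(m.cost)=155
  12: ids {5, 6} → SUM(m.cost)=112
  13: ids {7} → SUM(m.cost)=9
  16: ids {4, 9, 10} → SUM(m.cost)=81

Germany | 122 ; Chile | 155 ; Chile | 112 ; Japan | 9 ; Japan | 81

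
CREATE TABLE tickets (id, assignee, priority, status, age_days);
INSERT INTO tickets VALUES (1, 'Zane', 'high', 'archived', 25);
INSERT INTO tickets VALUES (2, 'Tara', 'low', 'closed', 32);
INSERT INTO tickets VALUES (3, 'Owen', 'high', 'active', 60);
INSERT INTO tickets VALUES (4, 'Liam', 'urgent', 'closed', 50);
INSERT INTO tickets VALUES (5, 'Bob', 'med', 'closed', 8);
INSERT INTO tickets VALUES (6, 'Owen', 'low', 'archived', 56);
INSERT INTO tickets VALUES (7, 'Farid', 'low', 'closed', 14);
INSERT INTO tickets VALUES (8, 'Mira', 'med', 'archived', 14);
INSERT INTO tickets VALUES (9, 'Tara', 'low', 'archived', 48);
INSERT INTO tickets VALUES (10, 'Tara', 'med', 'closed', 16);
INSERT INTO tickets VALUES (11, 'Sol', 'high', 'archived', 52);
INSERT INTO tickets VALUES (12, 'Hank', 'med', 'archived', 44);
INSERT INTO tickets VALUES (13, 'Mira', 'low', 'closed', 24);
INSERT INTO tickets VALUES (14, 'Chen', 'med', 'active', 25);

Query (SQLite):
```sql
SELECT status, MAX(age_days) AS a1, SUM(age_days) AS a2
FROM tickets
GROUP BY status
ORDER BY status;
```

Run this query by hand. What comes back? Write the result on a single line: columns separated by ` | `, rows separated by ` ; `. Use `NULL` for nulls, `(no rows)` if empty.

Group tickets by status.
Per group compute: MAX(age_days), SUM(age_days).
  active: ids {3, 14} → MAX(age_days)=60, SUM(age_days)=85
  archived: ids {1, 6, 8, 9, 11, 12} → MAX(age_days)=56, SUM(age_days)=239
  closed: ids {2, 4, 5, 7, 10, 13} → MAX(age_days)=50, SUM(age_days)=144

active | 60 | 85 ; archived | 56 | 239 ; closed | 50 | 144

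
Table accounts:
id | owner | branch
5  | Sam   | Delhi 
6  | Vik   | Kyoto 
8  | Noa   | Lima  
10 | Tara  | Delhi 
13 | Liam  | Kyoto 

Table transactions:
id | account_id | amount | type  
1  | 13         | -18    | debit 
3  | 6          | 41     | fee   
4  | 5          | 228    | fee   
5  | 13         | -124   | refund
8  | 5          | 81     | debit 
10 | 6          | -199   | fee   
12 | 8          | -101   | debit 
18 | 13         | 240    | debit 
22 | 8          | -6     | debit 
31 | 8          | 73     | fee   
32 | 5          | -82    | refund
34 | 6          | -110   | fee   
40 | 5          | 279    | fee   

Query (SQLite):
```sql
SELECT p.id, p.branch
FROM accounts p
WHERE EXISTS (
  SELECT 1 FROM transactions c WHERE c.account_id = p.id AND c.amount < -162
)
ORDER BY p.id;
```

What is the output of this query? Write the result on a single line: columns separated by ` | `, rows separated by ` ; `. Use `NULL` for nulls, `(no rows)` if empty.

6 | Kyoto

For each accounts row, check whether any transactions with matching account_id has amount < -162.
Keep rows where that is true.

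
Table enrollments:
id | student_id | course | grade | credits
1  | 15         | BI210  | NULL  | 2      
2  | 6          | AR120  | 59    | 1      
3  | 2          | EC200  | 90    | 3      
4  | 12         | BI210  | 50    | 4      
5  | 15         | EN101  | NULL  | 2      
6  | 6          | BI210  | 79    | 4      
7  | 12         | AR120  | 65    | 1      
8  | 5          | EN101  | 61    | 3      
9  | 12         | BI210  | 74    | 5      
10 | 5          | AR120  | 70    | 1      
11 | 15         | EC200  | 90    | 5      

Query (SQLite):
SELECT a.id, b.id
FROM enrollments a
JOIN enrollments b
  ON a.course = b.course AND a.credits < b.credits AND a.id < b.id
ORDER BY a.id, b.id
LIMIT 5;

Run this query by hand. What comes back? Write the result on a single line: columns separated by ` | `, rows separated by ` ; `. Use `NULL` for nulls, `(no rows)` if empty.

Pairs (a,b) with same course, a.credits < b.credits, a.id < b.id.
course groups: AR120:{2,7,10} BI210:{1,4,6,9} EC200:{3,11} EN101:{5,8}
Ordered by (a.id, b.id); first 5.

1 | 4 ; 1 | 6 ; 1 | 9 ; 3 | 11 ; 4 | 9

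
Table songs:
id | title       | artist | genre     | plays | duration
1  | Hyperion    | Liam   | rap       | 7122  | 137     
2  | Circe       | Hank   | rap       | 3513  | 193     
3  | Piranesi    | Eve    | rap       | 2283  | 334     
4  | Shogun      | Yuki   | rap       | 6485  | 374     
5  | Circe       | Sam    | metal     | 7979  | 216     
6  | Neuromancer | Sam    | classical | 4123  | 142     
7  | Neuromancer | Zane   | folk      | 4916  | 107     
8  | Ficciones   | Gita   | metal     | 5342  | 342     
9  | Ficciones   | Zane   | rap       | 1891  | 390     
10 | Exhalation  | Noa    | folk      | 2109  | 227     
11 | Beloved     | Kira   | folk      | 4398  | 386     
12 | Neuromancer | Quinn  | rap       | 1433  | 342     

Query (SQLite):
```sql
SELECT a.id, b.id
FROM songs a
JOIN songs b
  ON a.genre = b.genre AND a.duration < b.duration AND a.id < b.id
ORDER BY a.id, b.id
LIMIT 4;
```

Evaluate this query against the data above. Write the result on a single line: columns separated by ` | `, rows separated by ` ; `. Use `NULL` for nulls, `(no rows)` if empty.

1 | 2 ; 1 | 3 ; 1 | 4 ; 1 | 9

Pairs (a,b) with same genre, a.duration < b.duration, a.id < b.id.
genre groups: classical:{6} folk:{7,10,11} metal:{5,8} rap:{1,2,3,4,9,12}
Ordered by (a.id, b.id); first 4.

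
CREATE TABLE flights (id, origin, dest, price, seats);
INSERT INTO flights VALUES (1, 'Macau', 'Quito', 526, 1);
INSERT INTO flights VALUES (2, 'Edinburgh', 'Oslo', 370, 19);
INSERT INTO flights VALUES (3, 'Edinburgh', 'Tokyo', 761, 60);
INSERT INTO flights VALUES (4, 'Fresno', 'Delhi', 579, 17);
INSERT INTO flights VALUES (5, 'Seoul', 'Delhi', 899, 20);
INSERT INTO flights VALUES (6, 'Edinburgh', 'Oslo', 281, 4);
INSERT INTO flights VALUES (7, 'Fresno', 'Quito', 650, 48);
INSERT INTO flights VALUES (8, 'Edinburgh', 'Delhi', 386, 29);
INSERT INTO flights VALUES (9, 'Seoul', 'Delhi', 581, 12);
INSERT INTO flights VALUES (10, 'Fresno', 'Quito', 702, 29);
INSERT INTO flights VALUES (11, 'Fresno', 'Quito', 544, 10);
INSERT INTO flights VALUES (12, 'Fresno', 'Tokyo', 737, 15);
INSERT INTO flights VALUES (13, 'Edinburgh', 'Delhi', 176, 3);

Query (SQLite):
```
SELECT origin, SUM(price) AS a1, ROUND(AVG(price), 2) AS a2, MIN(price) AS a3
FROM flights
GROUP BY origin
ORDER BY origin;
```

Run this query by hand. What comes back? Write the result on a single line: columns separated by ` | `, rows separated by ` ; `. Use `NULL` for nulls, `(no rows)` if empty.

Edinburgh | 1974 | 394.8 | 176 ; Fresno | 3212 | 642.4 | 544 ; Macau | 526 | 526 | 526 ; Seoul | 1480 | 740 | 581

Group flights by origin.
Per group compute: SUM(price), ROUND(AVG(price), 2), MIN(price).
  Edinburgh: ids {2, 3, 6, 8, 13} → SUM(price)=1974, ROUND(AVG(price), 2)=394.8, MIN(price)=176
  Fresno: ids {4, 7, 10, 11, 12} → SUM(price)=3212, ROUND(AVG(price), 2)=642.4, MIN(price)=544
  Macau: ids {1} → SUM(price)=526, ROUND(AVG(price), 2)=526, MIN(price)=526
  Seoul: ids {5, 9} → SUM(price)=1480, ROUND(AVG(price), 2)=740, MIN(price)=581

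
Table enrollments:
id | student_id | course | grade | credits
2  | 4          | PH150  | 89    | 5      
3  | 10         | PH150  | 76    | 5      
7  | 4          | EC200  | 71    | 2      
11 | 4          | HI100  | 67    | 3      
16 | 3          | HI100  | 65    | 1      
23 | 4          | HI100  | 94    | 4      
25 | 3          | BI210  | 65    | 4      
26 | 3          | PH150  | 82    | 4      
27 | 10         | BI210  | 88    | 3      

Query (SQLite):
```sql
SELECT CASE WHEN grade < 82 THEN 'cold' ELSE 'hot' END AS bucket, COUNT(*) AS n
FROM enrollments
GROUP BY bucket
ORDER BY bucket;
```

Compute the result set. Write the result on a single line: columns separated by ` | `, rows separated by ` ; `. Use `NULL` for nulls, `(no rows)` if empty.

cold | 5 ; hot | 4

Bucket rows by grade < 82 → 'cold' else 'hot'; count each bucket.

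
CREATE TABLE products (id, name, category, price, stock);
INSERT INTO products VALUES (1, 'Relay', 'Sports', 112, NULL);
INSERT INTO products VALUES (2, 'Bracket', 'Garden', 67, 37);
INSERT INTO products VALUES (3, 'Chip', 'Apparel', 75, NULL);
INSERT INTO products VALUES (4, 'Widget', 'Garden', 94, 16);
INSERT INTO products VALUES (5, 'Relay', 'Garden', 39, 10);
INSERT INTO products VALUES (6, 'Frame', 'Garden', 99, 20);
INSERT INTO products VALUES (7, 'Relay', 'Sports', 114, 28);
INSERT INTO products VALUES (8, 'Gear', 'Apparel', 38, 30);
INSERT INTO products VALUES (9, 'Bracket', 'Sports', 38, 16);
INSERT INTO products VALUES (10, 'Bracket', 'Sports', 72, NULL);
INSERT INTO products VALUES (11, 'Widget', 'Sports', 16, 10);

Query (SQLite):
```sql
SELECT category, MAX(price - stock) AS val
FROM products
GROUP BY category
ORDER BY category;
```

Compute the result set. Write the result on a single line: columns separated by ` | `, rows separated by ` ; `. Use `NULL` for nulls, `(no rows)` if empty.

Apparel | 8 ; Garden | 79 ; Sports | 86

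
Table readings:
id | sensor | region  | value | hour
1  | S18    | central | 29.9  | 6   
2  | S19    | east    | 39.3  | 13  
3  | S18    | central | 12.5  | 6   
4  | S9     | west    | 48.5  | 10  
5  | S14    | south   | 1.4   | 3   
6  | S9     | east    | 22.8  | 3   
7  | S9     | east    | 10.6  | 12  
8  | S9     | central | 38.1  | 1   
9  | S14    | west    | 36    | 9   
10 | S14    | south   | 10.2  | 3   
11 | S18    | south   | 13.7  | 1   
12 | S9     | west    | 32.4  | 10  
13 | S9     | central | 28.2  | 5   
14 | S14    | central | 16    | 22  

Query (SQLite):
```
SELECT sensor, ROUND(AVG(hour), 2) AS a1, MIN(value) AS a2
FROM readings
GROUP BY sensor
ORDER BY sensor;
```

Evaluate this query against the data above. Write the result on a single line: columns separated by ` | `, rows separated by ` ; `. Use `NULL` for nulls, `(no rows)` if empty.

Group readings by sensor.
Per group compute: ROUND(AVG(hour), 2), MIN(value).
  S14: ids {5, 9, 10, 14} → ROUND(AVG(hour), 2)=9.25, MIN(value)=1.4
  S18: ids {1, 3, 11} → ROUND(AVG(hour), 2)=4.33, MIN(value)=12.5
  S19: ids {2} → ROUND(AVG(hour), 2)=13, MIN(value)=39.3
  S9: ids {4, 6, 7, 8, 12, 13} → ROUND(AVG(hour), 2)=6.83, MIN(value)=10.6

S14 | 9.25 | 1.4 ; S18 | 4.33 | 12.5 ; S19 | 13 | 39.3 ; S9 | 6.83 | 10.6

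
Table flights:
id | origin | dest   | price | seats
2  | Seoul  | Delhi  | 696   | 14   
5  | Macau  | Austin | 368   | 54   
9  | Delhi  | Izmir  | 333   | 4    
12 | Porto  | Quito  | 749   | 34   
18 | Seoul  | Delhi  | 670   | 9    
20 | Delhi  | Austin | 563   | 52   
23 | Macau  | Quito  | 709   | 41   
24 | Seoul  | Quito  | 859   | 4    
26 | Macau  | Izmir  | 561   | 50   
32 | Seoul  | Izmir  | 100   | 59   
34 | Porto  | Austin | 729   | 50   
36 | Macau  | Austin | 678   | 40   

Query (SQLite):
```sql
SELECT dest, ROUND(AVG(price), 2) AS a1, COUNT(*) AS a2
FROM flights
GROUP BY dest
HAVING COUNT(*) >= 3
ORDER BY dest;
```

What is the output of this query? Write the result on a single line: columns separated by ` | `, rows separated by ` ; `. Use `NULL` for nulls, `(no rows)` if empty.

Austin | 584.5 | 4 ; Izmir | 331.33 | 3 ; Quito | 772.33 | 3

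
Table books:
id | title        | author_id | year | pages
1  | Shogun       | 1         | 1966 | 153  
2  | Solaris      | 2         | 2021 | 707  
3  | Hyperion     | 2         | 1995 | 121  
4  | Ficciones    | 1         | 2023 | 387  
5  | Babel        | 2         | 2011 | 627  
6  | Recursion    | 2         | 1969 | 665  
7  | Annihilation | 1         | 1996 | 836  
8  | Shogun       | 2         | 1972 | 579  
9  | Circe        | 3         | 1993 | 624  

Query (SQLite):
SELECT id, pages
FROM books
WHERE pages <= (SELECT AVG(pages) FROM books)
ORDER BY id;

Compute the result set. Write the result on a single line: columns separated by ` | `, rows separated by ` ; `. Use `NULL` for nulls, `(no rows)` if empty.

1 | 153 ; 3 | 121 ; 4 | 387

Scalar subquery: AVG(pages) over all books rows = 522.111111 (≈; comparison uses full precision).
Keep rows where pages <= that value.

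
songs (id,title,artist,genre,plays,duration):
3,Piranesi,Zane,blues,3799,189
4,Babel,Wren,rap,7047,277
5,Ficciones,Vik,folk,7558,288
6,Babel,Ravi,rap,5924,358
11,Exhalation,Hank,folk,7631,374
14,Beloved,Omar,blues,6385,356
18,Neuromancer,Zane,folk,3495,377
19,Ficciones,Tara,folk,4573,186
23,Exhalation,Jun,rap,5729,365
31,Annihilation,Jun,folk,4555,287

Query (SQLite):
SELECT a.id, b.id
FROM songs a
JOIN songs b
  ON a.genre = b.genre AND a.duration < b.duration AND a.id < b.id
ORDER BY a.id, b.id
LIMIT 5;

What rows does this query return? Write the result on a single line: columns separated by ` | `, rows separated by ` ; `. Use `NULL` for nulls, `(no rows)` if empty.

3 | 14 ; 4 | 6 ; 4 | 23 ; 5 | 11 ; 5 | 18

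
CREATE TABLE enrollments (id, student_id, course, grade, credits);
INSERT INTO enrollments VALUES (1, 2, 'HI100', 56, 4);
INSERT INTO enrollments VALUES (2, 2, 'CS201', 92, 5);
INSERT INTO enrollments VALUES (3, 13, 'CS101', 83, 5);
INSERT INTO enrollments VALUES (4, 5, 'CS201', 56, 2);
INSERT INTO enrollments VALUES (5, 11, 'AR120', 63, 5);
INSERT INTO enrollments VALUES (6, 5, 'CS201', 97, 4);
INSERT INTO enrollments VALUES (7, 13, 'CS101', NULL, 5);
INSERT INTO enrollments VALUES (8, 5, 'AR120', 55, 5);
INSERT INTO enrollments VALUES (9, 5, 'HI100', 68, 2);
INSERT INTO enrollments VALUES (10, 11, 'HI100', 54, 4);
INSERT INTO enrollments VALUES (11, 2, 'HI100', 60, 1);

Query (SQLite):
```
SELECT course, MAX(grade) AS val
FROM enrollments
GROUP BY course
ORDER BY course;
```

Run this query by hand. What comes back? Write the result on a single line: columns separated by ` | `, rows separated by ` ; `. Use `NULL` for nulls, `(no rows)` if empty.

Partition enrollments by course; compute MAX(grade) within each group.
  AR120: ids {5, 8} → MAX(grade)=63
  CS101: ids {3, 7} → MAX(grade)=83
  CS201: ids {2, 4, 6} → MAX(grade)=97
  HI100: ids {1, 9, 10, 11} → MAX(grade)=68

AR120 | 63 ; CS101 | 83 ; CS201 | 97 ; HI100 | 68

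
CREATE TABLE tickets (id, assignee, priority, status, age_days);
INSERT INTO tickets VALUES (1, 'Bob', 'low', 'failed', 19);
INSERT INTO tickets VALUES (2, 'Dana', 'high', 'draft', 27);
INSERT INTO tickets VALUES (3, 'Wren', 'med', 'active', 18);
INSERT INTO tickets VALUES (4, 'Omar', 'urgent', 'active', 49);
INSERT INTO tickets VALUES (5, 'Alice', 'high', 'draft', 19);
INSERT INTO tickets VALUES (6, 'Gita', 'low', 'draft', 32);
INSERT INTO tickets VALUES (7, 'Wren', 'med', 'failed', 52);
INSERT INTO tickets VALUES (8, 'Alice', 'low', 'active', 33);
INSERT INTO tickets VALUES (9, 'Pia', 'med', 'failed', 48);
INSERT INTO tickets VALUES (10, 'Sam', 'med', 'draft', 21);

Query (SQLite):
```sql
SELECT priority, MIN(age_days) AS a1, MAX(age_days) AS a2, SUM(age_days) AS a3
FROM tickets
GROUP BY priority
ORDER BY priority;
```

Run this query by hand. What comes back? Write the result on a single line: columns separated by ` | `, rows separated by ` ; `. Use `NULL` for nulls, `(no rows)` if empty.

high | 19 | 27 | 46 ; low | 19 | 33 | 84 ; med | 18 | 52 | 139 ; urgent | 49 | 49 | 49

Group tickets by priority.
Per group compute: MIN(age_days), MAX(age_days), SUM(age_days).
  high: ids {2, 5} → MIN(age_days)=19, MAX(age_days)=27, SUM(age_days)=46
  low: ids {1, 6, 8} → MIN(age_days)=19, MAX(age_days)=33, SUM(age_days)=84
  med: ids {3, 7, 9, 10} → MIN(age_days)=18, MAX(age_days)=52, SUM(age_days)=139
  urgent: ids {4} → MIN(age_days)=49, MAX(age_days)=49, SUM(age_days)=49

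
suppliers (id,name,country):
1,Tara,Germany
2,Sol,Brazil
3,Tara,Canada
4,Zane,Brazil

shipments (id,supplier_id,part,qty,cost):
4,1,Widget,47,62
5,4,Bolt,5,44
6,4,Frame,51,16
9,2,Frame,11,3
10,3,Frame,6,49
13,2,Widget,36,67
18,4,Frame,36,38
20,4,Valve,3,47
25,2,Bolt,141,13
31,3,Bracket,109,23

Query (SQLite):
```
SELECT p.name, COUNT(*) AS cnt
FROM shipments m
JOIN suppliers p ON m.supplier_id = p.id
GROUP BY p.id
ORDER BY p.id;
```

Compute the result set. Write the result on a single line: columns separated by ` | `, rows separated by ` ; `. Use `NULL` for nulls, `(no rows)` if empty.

Join each shipments row to its suppliers via supplier_id.
Group joined rows by suppliers.id; compute COUNT(*) per group.
  1: ids {4} → COUNT(*)=1
  2: ids {9, 13, 25} → COUNT(*)=3
  3: ids {10, 31} → COUNT(*)=2
  4: ids {5, 6, 18, 20} → COUNT(*)=4

Tara | 1 ; Sol | 3 ; Tara | 2 ; Zane | 4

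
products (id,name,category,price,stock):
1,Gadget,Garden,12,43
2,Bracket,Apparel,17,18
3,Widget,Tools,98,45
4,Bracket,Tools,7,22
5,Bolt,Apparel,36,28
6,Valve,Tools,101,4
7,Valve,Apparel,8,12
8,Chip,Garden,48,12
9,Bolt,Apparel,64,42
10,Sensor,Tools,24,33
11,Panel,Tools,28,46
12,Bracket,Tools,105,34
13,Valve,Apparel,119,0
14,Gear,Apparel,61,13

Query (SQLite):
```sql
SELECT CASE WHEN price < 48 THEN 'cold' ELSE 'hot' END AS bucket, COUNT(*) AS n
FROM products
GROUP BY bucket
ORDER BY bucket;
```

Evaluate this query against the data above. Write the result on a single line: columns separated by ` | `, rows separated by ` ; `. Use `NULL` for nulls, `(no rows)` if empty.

cold | 7 ; hot | 7

Bucket rows by price < 48 → 'cold' else 'hot'; count each bucket.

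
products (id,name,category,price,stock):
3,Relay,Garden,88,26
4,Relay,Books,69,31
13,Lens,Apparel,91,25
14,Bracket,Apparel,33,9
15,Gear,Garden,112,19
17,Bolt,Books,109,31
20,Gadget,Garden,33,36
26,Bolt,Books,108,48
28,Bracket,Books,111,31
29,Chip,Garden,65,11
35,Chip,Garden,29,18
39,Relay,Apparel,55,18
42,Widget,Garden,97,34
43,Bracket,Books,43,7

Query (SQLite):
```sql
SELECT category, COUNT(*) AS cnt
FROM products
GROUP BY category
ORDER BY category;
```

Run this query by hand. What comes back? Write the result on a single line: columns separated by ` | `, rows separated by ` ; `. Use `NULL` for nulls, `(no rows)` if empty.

Apparel | 3 ; Books | 5 ; Garden | 6

Partition products by category; compute COUNT(*) within each group.
  Apparel: ids {13, 14, 39} → COUNT(*)=3
  Books: ids {4, 17, 26, 28, 43} → COUNT(*)=5
  Garden: ids {3, 15, 20, 29, 35, 42} → COUNT(*)=6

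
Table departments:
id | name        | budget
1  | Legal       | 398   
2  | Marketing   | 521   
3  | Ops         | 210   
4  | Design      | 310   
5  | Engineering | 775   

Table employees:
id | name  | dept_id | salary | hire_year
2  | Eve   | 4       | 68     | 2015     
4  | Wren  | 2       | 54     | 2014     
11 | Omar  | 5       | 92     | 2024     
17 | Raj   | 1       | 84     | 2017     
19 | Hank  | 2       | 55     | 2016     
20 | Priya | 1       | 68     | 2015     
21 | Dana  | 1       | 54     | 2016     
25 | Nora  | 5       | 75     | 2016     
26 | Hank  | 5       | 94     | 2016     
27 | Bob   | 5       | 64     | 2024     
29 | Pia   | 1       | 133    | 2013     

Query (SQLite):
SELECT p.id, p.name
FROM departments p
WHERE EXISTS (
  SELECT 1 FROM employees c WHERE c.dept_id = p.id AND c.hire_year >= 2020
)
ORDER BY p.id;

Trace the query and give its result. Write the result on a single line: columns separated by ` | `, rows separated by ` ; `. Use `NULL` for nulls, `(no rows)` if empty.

5 | Engineering

For each departments row, check whether any employees with matching dept_id has hire_year >= 2020.
Keep rows where that is true.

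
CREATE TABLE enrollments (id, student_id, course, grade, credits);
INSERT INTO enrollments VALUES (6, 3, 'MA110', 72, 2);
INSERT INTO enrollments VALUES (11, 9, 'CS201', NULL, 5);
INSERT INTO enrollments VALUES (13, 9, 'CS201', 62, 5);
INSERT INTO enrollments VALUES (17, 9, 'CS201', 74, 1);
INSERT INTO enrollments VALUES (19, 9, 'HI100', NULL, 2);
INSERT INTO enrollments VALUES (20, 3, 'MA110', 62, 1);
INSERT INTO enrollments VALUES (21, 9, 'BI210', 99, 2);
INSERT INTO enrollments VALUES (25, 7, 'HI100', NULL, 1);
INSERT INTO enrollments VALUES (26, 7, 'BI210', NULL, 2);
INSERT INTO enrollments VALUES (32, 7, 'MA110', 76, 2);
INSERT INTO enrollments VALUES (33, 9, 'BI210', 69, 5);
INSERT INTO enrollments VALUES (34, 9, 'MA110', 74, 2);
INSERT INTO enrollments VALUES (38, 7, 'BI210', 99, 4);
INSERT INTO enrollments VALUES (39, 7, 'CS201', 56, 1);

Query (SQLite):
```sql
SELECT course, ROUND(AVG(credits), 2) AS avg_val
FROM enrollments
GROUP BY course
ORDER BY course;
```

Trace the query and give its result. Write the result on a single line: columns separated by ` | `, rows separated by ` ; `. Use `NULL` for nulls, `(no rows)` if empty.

Partition enrollments by course; compute ROUND(AVG(credits), 2) within each group.
  BI210: ids {21, 26, 33, 38} → ROUND(AVG(credits), 2)=3.25
  CS201: ids {11, 13, 17, 39} → ROUND(AVG(credits), 2)=3
  HI100: ids {19, 25} → ROUND(AVG(credits), 2)=1.5
  MA110: ids {6, 20, 32, 34} → ROUND(AVG(credits), 2)=1.75

BI210 | 3.25 ; CS201 | 3 ; HI100 | 1.5 ; MA110 | 1.75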